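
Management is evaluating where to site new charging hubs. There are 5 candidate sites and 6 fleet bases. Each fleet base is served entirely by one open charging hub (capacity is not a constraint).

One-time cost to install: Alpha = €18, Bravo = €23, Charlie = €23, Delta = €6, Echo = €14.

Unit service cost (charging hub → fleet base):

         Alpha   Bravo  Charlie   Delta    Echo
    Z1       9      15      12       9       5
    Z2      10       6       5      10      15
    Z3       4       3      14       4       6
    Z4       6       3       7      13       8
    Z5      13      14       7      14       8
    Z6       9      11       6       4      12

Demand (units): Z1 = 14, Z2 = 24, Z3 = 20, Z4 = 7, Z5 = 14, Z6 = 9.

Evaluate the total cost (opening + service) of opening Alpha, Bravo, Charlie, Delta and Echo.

Each fleet base is assigned to its cheapest site among the open ones.
{Alpha, Bravo, Charlie, Delta, Echo}: Z1→Echo 5·14=70, Z2→Charlie 5·24=120, Z3→Bravo 3·20=60, Z4→Bravo 3·7=21, Z5→Charlie 7·14=98, Z6→Delta 4·9=36. Service 405; fixed 84; total 489.

Total cost: 489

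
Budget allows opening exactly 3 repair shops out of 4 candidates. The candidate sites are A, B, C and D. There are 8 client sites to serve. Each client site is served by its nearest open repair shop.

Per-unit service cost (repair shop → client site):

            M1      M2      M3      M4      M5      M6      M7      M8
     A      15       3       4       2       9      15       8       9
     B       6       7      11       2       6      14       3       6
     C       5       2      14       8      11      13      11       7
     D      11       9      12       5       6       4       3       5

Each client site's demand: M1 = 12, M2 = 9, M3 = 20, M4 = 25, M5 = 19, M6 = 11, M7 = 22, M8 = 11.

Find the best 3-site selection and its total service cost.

With exactly 3 open, each client site uses its cheapest among the chosen.
{A, C, D}: M1→C 5·12=60, M2→C 2·9=18, M3→A 4·20=80, M4→A 2·25=50, M5→D 6·19=114, M6→D 4·11=44, M7→D 3·22=66, M8→D 5·11=55. Service cost 487.
{A, B, D}: service cost 508
{A, B, C}: service cost 597
Among all 4 size-3 choices, {A, C, D} is lowest.

Choose A, C and D; total service cost 487.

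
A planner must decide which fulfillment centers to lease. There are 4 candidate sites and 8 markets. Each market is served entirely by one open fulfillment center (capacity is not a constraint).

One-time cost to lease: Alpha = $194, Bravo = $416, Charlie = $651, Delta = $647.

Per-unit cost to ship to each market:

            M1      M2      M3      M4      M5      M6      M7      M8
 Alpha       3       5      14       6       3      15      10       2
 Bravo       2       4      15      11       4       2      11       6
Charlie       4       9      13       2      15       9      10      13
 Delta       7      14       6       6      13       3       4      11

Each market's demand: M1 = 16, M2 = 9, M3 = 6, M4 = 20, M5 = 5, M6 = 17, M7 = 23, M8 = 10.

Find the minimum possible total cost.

Minimum total cost: 1011

For any fixed open set, each market goes to its cheapest open site; total = fixed + service.
{Alpha}: M1→Alpha 3·16=48, M2→Alpha 5·9=45, M3→Alpha 14·6=84, M4→Alpha 6·20=120, M5→Alpha 3·5=15, M6→Alpha 15·17=255, M7→Alpha 10·23=230, M8→Alpha 2·10=20. Service 817; fixed 194; total 1011.
{Bravo}: service 745 + fixed 416 = 1161
{Alpha, Bravo}: service 571 + fixed 610 = 1181
{Alpha, Bravo, Charlie, Delta}: service 305 + fixed 1908 = 2213
No other subset beats 1011.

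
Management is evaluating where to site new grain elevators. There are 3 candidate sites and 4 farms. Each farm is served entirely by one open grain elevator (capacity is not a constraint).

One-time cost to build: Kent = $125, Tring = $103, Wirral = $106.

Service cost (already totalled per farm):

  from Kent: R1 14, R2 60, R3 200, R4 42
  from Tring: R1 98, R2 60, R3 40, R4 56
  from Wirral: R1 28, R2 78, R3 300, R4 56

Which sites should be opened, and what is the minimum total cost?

For any fixed open set, each farm goes to its cheapest open site; total = fixed + service.
{Tring}: R1→Tring 98, R2→Tring 60, R3→Tring 40, R4→Tring 56. Service 254; fixed 103; total 357.
{Kent, Tring}: R1→Kent 14, R2→Kent 60, R3→Tring 40, R4→Kent 42. Service 156; fixed 228; total 384.
{Tring, Wirral}: service 184 + fixed 209 = 393
{Kent, Tring, Wirral}: R1→Kent 14, R2→Kent 60, R3→Tring 40, R4→Kent 42. Service 156; fixed 334; total 490.
No other subset beats 357.

Open Tring only; minimum total cost 357.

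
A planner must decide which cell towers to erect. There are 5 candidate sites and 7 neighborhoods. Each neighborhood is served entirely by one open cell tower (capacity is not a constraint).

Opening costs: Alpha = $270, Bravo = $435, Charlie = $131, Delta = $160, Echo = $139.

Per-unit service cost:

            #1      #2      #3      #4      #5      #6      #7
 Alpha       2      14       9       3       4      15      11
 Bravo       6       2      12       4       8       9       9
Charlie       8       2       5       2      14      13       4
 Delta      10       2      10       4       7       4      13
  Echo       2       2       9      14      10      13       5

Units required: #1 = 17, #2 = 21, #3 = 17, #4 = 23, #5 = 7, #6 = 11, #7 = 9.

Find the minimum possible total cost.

Minimum total cost: 717

For any fixed open set, each neighborhood goes to its cheapest open site; total = fixed + service.
{Charlie}: #1→Charlie 8·17=136, #2→Charlie 2·21=42, #3→Charlie 5·17=85, #4→Charlie 2·23=46, #5→Charlie 14·7=98, #6→Charlie 13·11=143, #7→Charlie 4·9=36. Service 586; fixed 131; total 717.
{Charlie, Echo}: service 456 + fixed 270 = 726
{Charlie, Delta}: service 438 + fixed 291 = 729
{Alpha, Bravo, Charlie, Delta, Echo}: service 315 + fixed 1135 = 1450
No other subset beats 717.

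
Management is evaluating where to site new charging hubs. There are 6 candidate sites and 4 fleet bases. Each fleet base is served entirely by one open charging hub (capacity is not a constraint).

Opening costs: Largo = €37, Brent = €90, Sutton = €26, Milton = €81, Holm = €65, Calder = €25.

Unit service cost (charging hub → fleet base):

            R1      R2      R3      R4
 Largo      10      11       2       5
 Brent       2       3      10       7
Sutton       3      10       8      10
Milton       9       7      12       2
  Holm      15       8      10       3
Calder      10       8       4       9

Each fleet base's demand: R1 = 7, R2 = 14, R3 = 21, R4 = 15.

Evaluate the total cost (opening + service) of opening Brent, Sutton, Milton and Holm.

Each fleet base is assigned to its cheapest site among the open ones.
{Brent, Sutton, Milton, Holm}: R1→Brent 2·7=14, R2→Brent 3·14=42, R3→Sutton 8·21=168, R4→Milton 2·15=30. Service 254; fixed 262; total 516.

Total cost: 516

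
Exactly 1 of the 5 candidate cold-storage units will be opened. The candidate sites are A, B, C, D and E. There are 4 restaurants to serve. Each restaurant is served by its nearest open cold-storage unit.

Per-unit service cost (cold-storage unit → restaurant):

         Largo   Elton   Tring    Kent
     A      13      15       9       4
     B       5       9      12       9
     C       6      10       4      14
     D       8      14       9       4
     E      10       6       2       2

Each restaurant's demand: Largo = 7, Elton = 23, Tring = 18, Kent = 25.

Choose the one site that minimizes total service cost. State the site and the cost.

With exactly 1 open, each restaurant uses its cheapest among the chosen.
{E}: Largo→E 10·7=70, Elton→E 6·23=138, Tring→E 2·18=36, Kent→E 2·25=50. Service cost 294.
{D}: service cost 640
{B}: service cost 683
Among all 5 size-1 choices, {E} is lowest.

Choose E only; total service cost 294.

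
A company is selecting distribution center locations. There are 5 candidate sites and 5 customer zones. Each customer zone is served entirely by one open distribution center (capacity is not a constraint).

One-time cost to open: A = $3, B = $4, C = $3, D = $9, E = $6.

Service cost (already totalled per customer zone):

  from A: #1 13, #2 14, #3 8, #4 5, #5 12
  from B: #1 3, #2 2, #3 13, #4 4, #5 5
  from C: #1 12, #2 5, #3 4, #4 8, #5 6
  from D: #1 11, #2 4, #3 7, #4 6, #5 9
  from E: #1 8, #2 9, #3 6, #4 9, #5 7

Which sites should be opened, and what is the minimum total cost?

For any fixed open set, each customer zone goes to its cheapest open site; total = fixed + service.
{B, C}: #1→B 3, #2→B 2, #3→C 4, #4→B 4, #5→B 5. Service 18; fixed 7; total 25.
{A, B, C}: service 18 + fixed 10 = 28
{A, B}: service 22 + fixed 7 = 29
{A, B, C, D, E}: service 18 + fixed 25 = 43
No other subset beats 25.

Open B and C; minimum total cost 25.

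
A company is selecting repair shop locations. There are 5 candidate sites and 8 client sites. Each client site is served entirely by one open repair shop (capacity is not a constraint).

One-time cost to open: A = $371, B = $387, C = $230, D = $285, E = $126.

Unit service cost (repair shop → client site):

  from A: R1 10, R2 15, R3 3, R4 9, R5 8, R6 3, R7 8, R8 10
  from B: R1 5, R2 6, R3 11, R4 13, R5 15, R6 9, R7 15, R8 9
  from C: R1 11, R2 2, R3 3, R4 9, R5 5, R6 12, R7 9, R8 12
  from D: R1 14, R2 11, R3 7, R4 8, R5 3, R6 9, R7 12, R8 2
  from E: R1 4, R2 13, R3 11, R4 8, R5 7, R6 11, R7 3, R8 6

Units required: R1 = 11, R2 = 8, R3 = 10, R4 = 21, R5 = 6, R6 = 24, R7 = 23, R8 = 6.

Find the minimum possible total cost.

For any fixed open set, each client site goes to its cheapest open site; total = fixed + service.
{E}: R1→E 4·11=44, R2→E 13·8=104, R3→E 11·10=110, R4→E 8·21=168, R5→E 7·6=42, R6→E 11·24=264, R7→E 3·23=69, R8→E 6·6=36. Service 837; fixed 126; total 963.
{C, E}: service 657 + fixed 356 = 1013
{A, E}: service 565 + fixed 497 = 1062
{A, B, C, D, E}: service 429 + fixed 1399 = 1828
No other subset beats 963.

Minimum total cost: 963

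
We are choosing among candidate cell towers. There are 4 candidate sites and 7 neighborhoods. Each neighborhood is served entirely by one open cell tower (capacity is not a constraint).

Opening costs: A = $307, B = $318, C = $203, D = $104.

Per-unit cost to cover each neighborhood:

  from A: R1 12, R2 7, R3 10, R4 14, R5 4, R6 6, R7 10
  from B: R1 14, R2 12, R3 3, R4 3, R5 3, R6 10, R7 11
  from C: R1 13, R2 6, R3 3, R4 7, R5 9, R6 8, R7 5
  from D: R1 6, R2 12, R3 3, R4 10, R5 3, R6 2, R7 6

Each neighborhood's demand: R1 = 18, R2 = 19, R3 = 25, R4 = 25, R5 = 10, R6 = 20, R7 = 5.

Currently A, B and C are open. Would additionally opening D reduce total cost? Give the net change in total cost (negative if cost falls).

Current service cost with {A, B, C}: 655.
Adding D: each neighborhood re-picks its cheapest; new service cost 467, saving 188.
Extra fixed cost: 104. Net change = 104 − 188 = -84.
(Totals: 1483 → 1399.)

Yes — net change −84 (cost falls by 84).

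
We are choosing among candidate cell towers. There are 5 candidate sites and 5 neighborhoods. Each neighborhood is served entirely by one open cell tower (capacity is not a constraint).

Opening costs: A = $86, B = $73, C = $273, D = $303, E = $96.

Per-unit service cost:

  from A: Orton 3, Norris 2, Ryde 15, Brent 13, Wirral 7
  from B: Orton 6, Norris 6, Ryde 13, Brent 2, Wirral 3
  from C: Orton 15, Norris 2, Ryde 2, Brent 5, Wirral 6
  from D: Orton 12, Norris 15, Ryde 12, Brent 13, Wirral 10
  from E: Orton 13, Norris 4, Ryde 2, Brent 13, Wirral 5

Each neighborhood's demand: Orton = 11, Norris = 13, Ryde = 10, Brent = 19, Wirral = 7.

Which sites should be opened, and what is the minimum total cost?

For any fixed open set, each neighborhood goes to its cheapest open site; total = fixed + service.
{B, E}: Orton→B 6·11=66, Norris→E 4·13=52, Ryde→E 2·10=20, Brent→B 2·19=38, Wirral→B 3·7=21. Service 197; fixed 169; total 366.
{A, B, E}: Orton→A 3·11=33, Norris→A 2·13=26, Ryde→E 2·10=20, Brent→B 2·19=38, Wirral→B 3·7=21. Service 138; fixed 255; total 393.
{B}: service 333 + fixed 73 = 406
{A, B, C, D, E}: Orton→A 3·11=33, Norris→A 2·13=26, Ryde→C 2·10=20, Brent→B 2·19=38, Wirral→B 3·7=21. Service 138; fixed 831; total 969.
No other subset beats 366.

Open B and E; minimum total cost 366.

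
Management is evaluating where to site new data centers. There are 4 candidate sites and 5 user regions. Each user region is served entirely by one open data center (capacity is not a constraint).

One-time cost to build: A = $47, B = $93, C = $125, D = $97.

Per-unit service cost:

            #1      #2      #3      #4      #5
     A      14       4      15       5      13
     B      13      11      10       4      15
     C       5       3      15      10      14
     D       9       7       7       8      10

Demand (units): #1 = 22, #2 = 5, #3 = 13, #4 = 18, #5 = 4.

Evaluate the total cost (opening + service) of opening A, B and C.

Each user region is assigned to its cheapest site among the open ones.
{A, B, C}: #1→C 5·22=110, #2→C 3·5=15, #3→B 10·13=130, #4→B 4·18=72, #5→A 13·4=52. Service 379; fixed 265; total 644.

Total cost: 644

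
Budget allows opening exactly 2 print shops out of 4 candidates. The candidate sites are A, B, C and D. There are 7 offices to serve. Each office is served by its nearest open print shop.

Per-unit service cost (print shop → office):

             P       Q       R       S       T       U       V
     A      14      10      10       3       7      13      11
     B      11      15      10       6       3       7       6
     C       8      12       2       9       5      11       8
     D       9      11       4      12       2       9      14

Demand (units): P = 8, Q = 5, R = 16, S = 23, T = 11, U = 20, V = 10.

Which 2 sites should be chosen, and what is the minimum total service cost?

Choose B and C; total service cost 527.

With exactly 2 open, each office uses its cheapest among the chosen.
{B, C}: P→C 8·8=64, Q→C 12·5=60, R→C 2·16=32, S→B 6·23=138, T→B 3·11=33, U→B 7·20=140, V→B 6·10=60. Service cost 527.
{B, D}: service cost 551
{A, D}: service cost 567
Among all 6 size-2 choices, {B, C} is lowest.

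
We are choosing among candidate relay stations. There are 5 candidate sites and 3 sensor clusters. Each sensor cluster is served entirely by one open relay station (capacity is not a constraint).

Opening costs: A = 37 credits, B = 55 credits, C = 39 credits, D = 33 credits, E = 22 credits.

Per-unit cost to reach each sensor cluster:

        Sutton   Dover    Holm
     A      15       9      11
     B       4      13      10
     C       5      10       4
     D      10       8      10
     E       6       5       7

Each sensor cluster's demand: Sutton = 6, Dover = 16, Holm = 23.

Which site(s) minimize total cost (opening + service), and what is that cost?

Open C and E; minimum total cost 263.

For any fixed open set, each sensor cluster goes to its cheapest open site; total = fixed + service.
{C, E}: Sutton→C 5·6=30, Dover→E 5·16=80, Holm→C 4·23=92. Service 202; fixed 61; total 263.
{C, D, E}: Sutton→C 5·6=30, Dover→E 5·16=80, Holm→C 4·23=92. Service 202; fixed 94; total 296.
{E}: service 277 + fixed 22 = 299
{A, B, C, D, E}: service 196 + fixed 186 = 382
No other subset beats 263.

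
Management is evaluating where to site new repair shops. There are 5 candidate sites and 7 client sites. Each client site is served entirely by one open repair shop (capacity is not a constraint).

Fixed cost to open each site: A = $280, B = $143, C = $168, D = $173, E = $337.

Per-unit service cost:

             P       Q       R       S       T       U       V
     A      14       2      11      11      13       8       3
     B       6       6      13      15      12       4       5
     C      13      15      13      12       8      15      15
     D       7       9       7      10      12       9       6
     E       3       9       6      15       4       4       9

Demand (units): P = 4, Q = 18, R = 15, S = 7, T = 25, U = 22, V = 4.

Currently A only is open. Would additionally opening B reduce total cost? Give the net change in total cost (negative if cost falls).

Current service cost with {A}: 847.
Adding B: each client site re-picks its cheapest; new service cost 702, saving 145.
Extra fixed cost: 143. Net change = 143 − 145 = -2.
(Totals: 1127 → 1125.)

Yes — net change −2 (cost falls by 2).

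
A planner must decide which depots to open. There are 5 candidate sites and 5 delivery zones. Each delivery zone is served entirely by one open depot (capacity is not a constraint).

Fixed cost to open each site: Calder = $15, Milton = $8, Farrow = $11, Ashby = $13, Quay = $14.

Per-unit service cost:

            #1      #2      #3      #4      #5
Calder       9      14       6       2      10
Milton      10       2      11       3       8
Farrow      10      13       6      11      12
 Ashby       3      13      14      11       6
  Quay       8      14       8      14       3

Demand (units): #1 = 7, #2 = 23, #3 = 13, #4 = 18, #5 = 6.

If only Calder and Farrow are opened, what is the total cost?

Each delivery zone is assigned to its cheapest site among the open ones.
{Calder, Farrow}: #1→Calder 9·7=63, #2→Farrow 13·23=299, #3→Calder 6·13=78, #4→Calder 2·18=36, #5→Calder 10·6=60. Service 536; fixed 26; total 562.

Total cost: 562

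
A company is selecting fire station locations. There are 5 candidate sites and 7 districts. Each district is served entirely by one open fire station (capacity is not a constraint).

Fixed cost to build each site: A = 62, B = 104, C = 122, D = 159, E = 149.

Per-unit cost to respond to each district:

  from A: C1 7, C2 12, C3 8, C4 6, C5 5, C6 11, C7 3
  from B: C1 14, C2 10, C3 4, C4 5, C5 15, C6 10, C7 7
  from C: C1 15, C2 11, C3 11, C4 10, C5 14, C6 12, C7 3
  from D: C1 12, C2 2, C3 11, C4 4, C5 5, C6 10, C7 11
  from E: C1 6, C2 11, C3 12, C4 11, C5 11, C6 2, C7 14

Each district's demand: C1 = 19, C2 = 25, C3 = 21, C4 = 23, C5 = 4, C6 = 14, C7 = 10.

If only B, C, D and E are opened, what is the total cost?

Each district is assigned to its cheapest site among the open ones.
{B, C, D, E}: C1→E 6·19=114, C2→D 2·25=50, C3→B 4·21=84, C4→D 4·23=92, C5→D 5·4=20, C6→E 2·14=28, C7→C 3·10=30. Service 418; fixed 534; total 952.

Total cost: 952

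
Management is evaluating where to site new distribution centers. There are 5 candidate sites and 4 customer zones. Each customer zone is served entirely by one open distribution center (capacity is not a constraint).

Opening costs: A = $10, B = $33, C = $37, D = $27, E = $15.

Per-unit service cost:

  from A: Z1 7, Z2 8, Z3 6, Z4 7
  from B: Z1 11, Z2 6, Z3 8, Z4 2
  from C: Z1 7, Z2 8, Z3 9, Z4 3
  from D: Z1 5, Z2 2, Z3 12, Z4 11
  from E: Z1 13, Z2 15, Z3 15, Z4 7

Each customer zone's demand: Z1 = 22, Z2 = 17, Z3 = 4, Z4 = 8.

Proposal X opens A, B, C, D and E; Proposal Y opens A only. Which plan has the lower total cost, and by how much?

Proposal X is cheaper by 74.

Proposal X: {A, B, C, D, E}: Z1→D 5·22=110, Z2→D 2·17=34, Z3→A 6·4=24, Z4→B 2·8=16. Service 184; fixed 122; total 306.
Proposal Y: {A}: Z1→A 7·22=154, Z2→A 8·17=136, Z3→A 6·4=24, Z4→A 7·8=56. Service 370; fixed 10; total 380.
Difference: |306 − 380| = 74.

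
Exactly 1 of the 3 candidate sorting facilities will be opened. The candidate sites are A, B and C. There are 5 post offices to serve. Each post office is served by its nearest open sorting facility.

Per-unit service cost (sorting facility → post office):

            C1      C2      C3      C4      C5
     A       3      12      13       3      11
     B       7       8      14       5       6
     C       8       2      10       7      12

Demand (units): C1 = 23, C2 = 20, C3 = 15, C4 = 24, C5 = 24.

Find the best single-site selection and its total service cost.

Choose B only; total service cost 795.

With exactly 1 open, each post office uses its cheapest among the chosen.
{B}: C1→B 7·23=161, C2→B 8·20=160, C3→B 14·15=210, C4→B 5·24=120, C5→B 6·24=144. Service cost 795.
{C}: service cost 830
{A}: service cost 840
Among all 3 size-1 choices, {B} is lowest.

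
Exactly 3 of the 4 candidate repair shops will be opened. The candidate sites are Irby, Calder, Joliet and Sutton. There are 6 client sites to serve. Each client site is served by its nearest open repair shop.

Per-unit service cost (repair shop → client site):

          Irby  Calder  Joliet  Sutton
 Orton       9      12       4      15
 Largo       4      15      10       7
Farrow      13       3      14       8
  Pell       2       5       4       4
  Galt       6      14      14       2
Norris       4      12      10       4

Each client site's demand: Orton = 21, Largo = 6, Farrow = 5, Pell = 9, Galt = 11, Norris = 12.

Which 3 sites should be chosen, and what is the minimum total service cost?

Choose Irby, Joliet and Sutton; total service cost 236.

With exactly 3 open, each client site uses its cheapest among the chosen.
{Irby, Joliet, Sutton}: Orton→Joliet 4·21=84, Largo→Irby 4·6=24, Farrow→Sutton 8·5=40, Pell→Irby 2·9=18, Galt→Sutton 2·11=22, Norris→Irby 4·12=48. Service cost 236.
{Calder, Joliet, Sutton}: service cost 247
{Irby, Calder, Joliet}: service cost 255
Among all 4 size-3 choices, {Irby, Joliet, Sutton} is lowest.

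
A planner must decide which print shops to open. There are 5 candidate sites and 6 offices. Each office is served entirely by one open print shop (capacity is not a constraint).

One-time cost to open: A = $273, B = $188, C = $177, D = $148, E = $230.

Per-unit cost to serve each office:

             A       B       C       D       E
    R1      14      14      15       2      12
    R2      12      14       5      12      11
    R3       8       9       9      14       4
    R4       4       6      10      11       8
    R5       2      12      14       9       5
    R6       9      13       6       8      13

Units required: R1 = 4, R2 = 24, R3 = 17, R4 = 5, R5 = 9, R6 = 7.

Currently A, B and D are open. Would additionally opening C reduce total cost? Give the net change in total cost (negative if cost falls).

Yes — net change −5 (cost falls by 5).

Current service cost with {A, B, D}: 526.
Adding C: each office re-picks its cheapest; new service cost 344, saving 182.
Extra fixed cost: 177. Net change = 177 − 182 = -5.
(Totals: 1135 → 1130.)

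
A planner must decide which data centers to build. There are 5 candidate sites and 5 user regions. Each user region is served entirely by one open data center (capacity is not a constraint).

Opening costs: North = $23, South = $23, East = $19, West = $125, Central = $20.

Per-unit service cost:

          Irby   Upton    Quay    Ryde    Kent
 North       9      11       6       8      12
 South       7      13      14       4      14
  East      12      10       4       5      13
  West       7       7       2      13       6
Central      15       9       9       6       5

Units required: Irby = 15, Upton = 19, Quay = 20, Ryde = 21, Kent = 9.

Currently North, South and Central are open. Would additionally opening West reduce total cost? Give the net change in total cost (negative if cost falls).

No — net change +7 (cost rises by 7).

Current service cost with {North, South, Central}: 525.
Adding West: each user region re-picks its cheapest; new service cost 407, saving 118.
Extra fixed cost: 125. Net change = 125 − 118 = 7.
(Totals: 591 → 598.)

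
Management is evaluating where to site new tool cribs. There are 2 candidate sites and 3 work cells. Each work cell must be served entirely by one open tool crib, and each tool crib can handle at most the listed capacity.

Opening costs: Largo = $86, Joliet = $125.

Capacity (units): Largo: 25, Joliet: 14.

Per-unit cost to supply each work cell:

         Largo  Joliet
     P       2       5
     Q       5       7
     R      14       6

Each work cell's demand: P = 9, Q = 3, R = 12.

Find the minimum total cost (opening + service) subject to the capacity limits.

Open {Largo}: P→Largo 2·9=18, Q→Largo 5·3=15, R→Largo 14·12=168.
Loads: Largo carries 24/25. Service 201; fixed 86; total 287.
Next best feasible plan costs 316.

Minimum total cost: 287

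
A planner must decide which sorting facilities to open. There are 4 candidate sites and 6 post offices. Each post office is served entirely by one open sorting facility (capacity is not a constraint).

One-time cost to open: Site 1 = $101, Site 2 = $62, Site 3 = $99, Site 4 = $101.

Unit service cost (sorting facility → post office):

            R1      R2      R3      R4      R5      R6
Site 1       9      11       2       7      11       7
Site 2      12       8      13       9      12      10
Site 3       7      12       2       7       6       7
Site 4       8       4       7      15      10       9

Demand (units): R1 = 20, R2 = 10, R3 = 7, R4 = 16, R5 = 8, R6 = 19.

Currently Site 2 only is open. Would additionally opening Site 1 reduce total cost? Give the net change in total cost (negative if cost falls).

Current service cost with {Site 2}: 841.
Adding Site 1: each post office re-picks its cheapest; new service cost 607, saving 234.
Extra fixed cost: 101. Net change = 101 − 234 = -133.
(Totals: 903 → 770.)

Yes — net change −133 (cost falls by 133).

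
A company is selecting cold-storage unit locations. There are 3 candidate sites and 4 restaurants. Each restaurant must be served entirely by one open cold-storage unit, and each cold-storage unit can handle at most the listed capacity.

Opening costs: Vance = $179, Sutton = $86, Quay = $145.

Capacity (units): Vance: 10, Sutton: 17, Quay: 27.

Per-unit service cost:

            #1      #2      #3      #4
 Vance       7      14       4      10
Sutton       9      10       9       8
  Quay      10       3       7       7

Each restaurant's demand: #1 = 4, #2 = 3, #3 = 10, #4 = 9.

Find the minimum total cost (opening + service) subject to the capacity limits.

Open {Quay}: #1→Quay 10·4=40, #2→Quay 3·3=9, #3→Quay 7·10=70, #4→Quay 7·9=63.
Loads: Quay carries 26/27. Service 182; fixed 145; total 327.
Next best feasible plan costs 409.

Minimum total cost: 327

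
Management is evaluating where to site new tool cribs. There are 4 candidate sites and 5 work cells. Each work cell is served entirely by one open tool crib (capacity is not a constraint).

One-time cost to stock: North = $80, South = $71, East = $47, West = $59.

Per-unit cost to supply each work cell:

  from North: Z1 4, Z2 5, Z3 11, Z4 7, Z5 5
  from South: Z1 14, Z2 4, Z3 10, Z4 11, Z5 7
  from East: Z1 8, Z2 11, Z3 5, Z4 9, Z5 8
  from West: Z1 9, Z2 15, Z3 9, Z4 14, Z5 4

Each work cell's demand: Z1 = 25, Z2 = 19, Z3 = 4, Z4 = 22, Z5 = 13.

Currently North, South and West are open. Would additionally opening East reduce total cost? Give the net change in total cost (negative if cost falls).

Current service cost with {North, South, West}: 418.
Adding East: each work cell re-picks its cheapest; new service cost 402, saving 16.
Extra fixed cost: 47. Net change = 47 − 16 = 31.
(Totals: 628 → 659.)

No — net change +31 (cost rises by 31).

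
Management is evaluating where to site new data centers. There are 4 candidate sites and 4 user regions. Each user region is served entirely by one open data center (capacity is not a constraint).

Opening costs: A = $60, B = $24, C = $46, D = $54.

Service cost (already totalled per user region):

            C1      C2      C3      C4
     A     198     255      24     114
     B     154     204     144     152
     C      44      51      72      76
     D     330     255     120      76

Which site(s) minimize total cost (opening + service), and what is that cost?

Open C only; minimum total cost 289.

For any fixed open set, each user region goes to its cheapest open site; total = fixed + service.
{C}: C1→C 44, C2→C 51, C3→C 72, C4→C 76. Service 243; fixed 46; total 289.
{A, C}: service 195 + fixed 106 = 301
{B, C}: C1→C 44, C2→C 51, C3→C 72, C4→C 76. Service 243; fixed 70; total 313.
{A, B, C, D}: service 195 + fixed 184 = 379
No other subset beats 289.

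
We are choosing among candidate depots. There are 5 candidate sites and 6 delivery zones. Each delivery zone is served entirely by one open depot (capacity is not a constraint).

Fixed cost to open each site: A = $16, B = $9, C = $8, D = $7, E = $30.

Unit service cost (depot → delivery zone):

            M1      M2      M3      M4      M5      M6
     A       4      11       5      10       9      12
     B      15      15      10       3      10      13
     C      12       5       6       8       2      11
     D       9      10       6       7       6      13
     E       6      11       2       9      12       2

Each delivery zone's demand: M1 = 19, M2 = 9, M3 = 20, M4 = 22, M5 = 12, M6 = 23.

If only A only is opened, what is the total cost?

Total cost: 895

Each delivery zone is assigned to its cheapest site among the open ones.
{A}: M1→A 4·19=76, M2→A 11·9=99, M3→A 5·20=100, M4→A 10·22=220, M5→A 9·12=108, M6→A 12·23=276. Service 879; fixed 16; total 895.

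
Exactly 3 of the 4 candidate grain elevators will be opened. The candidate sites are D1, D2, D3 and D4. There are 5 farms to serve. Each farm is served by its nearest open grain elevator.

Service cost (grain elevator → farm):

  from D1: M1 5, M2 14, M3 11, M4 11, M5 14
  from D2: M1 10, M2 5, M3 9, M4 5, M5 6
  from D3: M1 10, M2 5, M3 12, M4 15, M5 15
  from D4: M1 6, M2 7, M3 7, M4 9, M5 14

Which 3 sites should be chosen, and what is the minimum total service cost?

Choose D1, D2 and D4; total service cost 28.

With exactly 3 open, each farm uses its cheapest among the chosen.
{D1, D2, D4}: M1→D1 5, M2→D2 5, M3→D4 7, M4→D2 5, M5→D2 6. Service cost 28.
{D2, D3, D4}: service cost 29
{D1, D2, D3}: service cost 30
Among all 4 size-3 choices, {D1, D2, D4} is lowest.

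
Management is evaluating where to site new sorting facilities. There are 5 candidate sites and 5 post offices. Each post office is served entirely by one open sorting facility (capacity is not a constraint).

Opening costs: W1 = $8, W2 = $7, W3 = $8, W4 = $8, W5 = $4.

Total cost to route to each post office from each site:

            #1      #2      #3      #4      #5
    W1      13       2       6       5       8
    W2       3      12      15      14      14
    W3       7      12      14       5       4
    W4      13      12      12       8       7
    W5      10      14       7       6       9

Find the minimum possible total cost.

For any fixed open set, each post office goes to its cheapest open site; total = fixed + service.
{W1, W2}: #1→W2 3, #2→W1 2, #3→W1 6, #4→W1 5, #5→W1 8. Service 24; fixed 15; total 39.
{W1, W3}: #1→W3 7, #2→W1 2, #3→W1 6, #4→W1 5, #5→W3 4. Service 24; fixed 16; total 40.
{W1}: #1→W1 13, #2→W1 2, #3→W1 6, #4→W1 5, #5→W1 8. Service 34; fixed 8; total 42.
{W1, W2, W3, W4, W5}: service 20 + fixed 35 = 55
No other subset beats 39.

Minimum total cost: 39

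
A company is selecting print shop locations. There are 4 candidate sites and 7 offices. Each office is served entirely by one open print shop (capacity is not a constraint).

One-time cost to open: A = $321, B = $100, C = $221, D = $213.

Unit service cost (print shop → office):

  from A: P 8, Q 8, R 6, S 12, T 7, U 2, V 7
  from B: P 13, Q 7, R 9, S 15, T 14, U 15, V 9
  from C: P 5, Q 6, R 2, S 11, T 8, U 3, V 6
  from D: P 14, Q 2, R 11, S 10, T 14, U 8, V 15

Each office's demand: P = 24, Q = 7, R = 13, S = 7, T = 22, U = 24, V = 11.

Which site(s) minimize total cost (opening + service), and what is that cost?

For any fixed open set, each office goes to its cheapest open site; total = fixed + service.
{C}: P→C 5·24=120, Q→C 6·7=42, R→C 2·13=26, S→C 11·7=77, T→C 8·22=176, U→C 3·24=72, V→C 6·11=66. Service 579; fixed 221; total 800.
{B, C}: P→C 5·24=120, Q→C 6·7=42, R→C 2·13=26, S→C 11·7=77, T→C 8·22=176, U→C 3·24=72, V→C 6·11=66. Service 579; fixed 321; total 900.
{C, D}: service 544 + fixed 434 = 978
{A, B, C, D}: service 498 + fixed 855 = 1353
No other subset beats 800.

Open C only; minimum total cost 800.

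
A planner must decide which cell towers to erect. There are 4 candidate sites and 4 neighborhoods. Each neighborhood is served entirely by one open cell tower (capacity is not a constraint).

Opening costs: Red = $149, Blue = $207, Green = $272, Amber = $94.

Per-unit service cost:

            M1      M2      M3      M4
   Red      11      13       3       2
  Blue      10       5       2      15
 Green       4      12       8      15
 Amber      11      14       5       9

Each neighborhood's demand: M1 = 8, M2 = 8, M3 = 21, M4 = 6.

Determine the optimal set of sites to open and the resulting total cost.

For any fixed open set, each neighborhood goes to its cheapest open site; total = fixed + service.
{Red}: M1→Red 11·8=88, M2→Red 13·8=104, M3→Red 3·21=63, M4→Red 2·6=12. Service 267; fixed 149; total 416.
{Amber}: service 359 + fixed 94 = 453
{Blue}: service 252 + fixed 207 = 459
{Red, Blue, Green, Amber}: M1→Green 4·8=32, M2→Blue 5·8=40, M3→Blue 2·21=42, M4→Red 2·6=12. Service 126; fixed 722; total 848.
No other subset beats 416.

Open Red only; minimum total cost 416.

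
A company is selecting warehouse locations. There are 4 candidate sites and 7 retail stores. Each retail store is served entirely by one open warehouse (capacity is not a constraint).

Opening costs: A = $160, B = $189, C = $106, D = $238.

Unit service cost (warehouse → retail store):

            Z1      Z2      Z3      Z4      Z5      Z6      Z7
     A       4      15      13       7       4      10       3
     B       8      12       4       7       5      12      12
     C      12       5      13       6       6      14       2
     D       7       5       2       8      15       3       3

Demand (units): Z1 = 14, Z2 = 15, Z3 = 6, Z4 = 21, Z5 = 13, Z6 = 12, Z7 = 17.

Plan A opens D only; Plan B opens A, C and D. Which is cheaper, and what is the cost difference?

Plan A is cheaper by 22.

Plan A: {D}: Z1→D 7·14=98, Z2→D 5·15=75, Z3→D 2·6=12, Z4→D 8·21=168, Z5→D 15·13=195, Z6→D 3·12=36, Z7→D 3·17=51. Service 635; fixed 238; total 873.
Plan B: {A, C, D}: Z1→A 4·14=56, Z2→C 5·15=75, Z3→D 2·6=12, Z4→C 6·21=126, Z5→A 4·13=52, Z6→D 3·12=36, Z7→C 2·17=34. Service 391; fixed 504; total 895.
Difference: |873 − 895| = 22.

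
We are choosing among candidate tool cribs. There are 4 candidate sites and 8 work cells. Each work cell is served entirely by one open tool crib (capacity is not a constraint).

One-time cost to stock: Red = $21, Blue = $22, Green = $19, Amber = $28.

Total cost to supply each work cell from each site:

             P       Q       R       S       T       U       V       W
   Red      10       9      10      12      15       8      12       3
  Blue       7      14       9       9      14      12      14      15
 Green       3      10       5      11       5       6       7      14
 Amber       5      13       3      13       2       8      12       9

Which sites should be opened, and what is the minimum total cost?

For any fixed open set, each work cell goes to its cheapest open site; total = fixed + service.
{Green}: P→Green 3, Q→Green 10, R→Green 5, S→Green 11, T→Green 5, U→Green 6, V→Green 7, W→Green 14. Service 61; fixed 19; total 80.
{Red, Green}: P→Green 3, Q→Red 9, R→Green 5, S→Green 11, T→Green 5, U→Green 6, V→Green 7, W→Red 3. Service 49; fixed 40; total 89.
{Amber}: P→Amber 5, Q→Amber 13, R→Amber 3, S→Amber 13, T→Amber 2, U→Amber 8, V→Amber 12, W→Amber 9. Service 65; fixed 28; total 93.
{Red, Blue, Green, Amber}: service 42 + fixed 90 = 132
No other subset beats 80.

Open Green only; minimum total cost 80.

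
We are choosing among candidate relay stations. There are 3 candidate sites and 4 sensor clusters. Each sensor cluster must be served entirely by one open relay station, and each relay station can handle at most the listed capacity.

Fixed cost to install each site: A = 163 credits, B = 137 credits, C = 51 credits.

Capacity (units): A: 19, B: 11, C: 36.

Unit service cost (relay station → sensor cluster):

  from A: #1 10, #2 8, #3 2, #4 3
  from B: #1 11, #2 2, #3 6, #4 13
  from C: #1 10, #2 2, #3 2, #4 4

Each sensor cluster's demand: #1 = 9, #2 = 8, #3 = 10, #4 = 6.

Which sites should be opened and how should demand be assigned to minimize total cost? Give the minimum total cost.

Minimum total cost: 201

Open {C}: #1→C 10·9=90, #2→C 2·8=16, #3→C 2·10=20, #4→C 4·6=24.
Loads: C carries 33/36. Service 150; fixed 51; total 201.
Next best feasible plan costs 338.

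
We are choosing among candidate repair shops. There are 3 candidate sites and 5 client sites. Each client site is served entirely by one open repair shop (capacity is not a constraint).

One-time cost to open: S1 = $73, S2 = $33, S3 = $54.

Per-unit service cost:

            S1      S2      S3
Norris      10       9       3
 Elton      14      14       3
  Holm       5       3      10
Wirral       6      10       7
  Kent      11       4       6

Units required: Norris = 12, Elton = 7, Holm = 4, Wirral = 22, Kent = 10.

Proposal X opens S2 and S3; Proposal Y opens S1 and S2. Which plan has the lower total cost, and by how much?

Proposal X is cheaper by 146.

Proposal X: {S2, S3}: Norris→S3 3·12=36, Elton→S3 3·7=21, Holm→S2 3·4=12, Wirral→S3 7·22=154, Kent→S2 4·10=40. Service 263; fixed 87; total 350.
Proposal Y: {S1, S2}: Norris→S2 9·12=108, Elton→S1 14·7=98, Holm→S2 3·4=12, Wirral→S1 6·22=132, Kent→S2 4·10=40. Service 390; fixed 106; total 496.
Difference: |350 − 496| = 146.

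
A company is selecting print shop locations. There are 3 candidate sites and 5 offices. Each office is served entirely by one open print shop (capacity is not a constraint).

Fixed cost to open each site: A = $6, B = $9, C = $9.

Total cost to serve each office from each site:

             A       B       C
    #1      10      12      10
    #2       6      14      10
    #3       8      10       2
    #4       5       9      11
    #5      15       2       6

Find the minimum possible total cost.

Minimum total cost: 44

For any fixed open set, each office goes to its cheapest open site; total = fixed + service.
{A, C}: #1→A 10, #2→A 6, #3→C 2, #4→A 5, #5→C 6. Service 29; fixed 15; total 44.
{A, B}: #1→A 10, #2→A 6, #3→A 8, #4→A 5, #5→B 2. Service 31; fixed 15; total 46.
{C}: #1→C 10, #2→C 10, #3→C 2, #4→C 11, #5→C 6. Service 39; fixed 9; total 48.
{A, B, C}: service 25 + fixed 24 = 49
No other subset beats 44.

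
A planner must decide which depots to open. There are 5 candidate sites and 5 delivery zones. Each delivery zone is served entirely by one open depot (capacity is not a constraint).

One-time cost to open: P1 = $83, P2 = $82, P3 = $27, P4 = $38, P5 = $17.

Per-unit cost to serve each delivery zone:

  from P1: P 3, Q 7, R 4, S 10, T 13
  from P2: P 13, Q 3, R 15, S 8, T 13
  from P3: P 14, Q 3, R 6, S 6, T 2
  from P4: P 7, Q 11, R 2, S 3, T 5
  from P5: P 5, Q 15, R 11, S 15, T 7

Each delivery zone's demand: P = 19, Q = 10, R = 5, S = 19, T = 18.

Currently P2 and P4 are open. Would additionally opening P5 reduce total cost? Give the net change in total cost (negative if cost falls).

Current service cost with {P2, P4}: 320.
Adding P5: each delivery zone re-picks its cheapest; new service cost 282, saving 38.
Extra fixed cost: 17. Net change = 17 − 38 = -21.
(Totals: 440 → 419.)

Yes — net change −21 (cost falls by 21).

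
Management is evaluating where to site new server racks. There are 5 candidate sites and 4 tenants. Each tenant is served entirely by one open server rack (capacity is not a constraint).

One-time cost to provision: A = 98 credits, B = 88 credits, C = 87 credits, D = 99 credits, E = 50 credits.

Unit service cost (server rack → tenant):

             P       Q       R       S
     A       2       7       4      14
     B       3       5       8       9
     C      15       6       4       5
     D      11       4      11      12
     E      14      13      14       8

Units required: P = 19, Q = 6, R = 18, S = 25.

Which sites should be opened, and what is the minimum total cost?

Open A and C; minimum total cost 456.

For any fixed open set, each tenant goes to its cheapest open site; total = fixed + service.
{A, C}: P→A 2·19=38, Q→C 6·6=36, R→A 4·18=72, S→C 5·25=125. Service 271; fixed 185; total 456.
{B, C}: service 284 + fixed 175 = 459
{A, E}: service 352 + fixed 148 = 500
{A, B, C, D, E}: P→A 2·19=38, Q→D 4·6=24, R→A 4·18=72, S→C 5·25=125. Service 259; fixed 422; total 681.
No other subset beats 456.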